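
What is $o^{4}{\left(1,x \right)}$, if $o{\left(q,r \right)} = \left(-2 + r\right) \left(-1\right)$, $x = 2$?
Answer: $0$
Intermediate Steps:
$o{\left(q,r \right)} = 2 - r$
$o^{4}{\left(1,x \right)} = \left(2 - 2\right)^{4} = 0^{4} = 0$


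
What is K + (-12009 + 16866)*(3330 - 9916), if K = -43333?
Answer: -32031535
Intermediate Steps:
K + (-12009 + 16866)*(3330 - 9916) = -43333 + (-12009 + 16866)*(3330 - 9916) = -43333 + 4857*(-6586) = -43333 - 31988202 = -32031535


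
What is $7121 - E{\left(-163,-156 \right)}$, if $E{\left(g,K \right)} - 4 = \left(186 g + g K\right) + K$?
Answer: $12163$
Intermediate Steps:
$E{\left(g,K \right)} = 4 + K + 186 g + K g$ ($E{\left(g,K \right)} = 4 + \left(\left(186 g + g K\right) + K\right) = 4 + \left(\left(186 g + K g\right) + K\right) = 4 + \left(K + 186 g + K g\right) = 4 + K + 186 g + K g$)
$7121 - E{\left(-163,-156 \right)} = 7121 - \left(4 - 156 + 186 \left(-163\right) - -25428\right) = 7121 - \left(4 - 156 - 30318 + 25428\right) = 7121 - -5042 = 7121 + 5042 = 12163$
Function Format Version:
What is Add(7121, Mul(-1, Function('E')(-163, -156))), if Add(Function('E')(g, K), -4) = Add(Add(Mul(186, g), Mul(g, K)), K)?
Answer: 12163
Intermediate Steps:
Function('E')(g, K) = Add(4, K, Mul(186, g), Mul(K, g)) (Function('E')(g, K) = Add(4, Add(Add(Mul(186, g), Mul(g, K)), K)) = Add(4, Add(Add(Mul(186, g), Mul(K, g)), K)) = Add(4, Add(K, Mul(186, g), Mul(K, g))) = Add(4, K, Mul(186, g), Mul(K, g)))
Add(7121, Mul(-1, Function('E')(-163, -156))) = Add(7121, Mul(-1, Add(4, -156, Mul(186, -163), Mul(-156, -163)))) = Add(7121, Mul(-1, Add(4, -156, -30318, 25428))) = Add(7121, Mul(-1, -5042)) = Add(7121, 5042) = 12163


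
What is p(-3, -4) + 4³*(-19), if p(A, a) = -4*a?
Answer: -1200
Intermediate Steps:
p(-3, -4) + 4³*(-19) = -4*(-4) + 4³*(-19) = 16 + 64*(-19) = 16 - 1216 = -1200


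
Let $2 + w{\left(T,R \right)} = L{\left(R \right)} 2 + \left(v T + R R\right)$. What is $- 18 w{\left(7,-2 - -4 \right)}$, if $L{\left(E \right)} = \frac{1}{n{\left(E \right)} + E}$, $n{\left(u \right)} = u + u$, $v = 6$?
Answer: $-798$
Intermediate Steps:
$n{\left(u \right)} = 2 u$
$L{\left(E \right)} = \frac{1}{3 E}$ ($L{\left(E \right)} = \frac{1}{2 E + E} = \frac{1}{3 E}$)
$w{\left(T,R \right)} = -2 + R^{2} + 6 T + \frac{2}{3 R}$ ($w{\left(T,R \right)} = -2 + \left(\frac{1}{3 R} 2 + \left(6 T + R R\right)\right) = -2 + \left(\frac{2}{3 R} + \left(6 T + R^{2}\right)\right) = -2 + \left(\frac{2}{3 R} + \left(R^{2} + 6 T\right)\right) = -2 + \left(R^{2} + 6 T + \frac{2}{3 R}\right) = -2 + R^{2} + 6 T + \frac{2}{3 R}$)
$- 18 w{\left(7,-2 - -4 \right)} = - 18 \left(-2 + \left(-2 - -4\right)^{2} + 6 \cdot 7 + \frac{2}{3 \left(-2 - -4\right)}\right) = - 18 \left(-2 + \left(-2 + 4\right)^{2} + 42 + \frac{2}{3 \left(-2 + 4\right)}\right) = - 18 \left(-2 + 2^{2} + 42 + \frac{2}{3 \cdot 2}\right) = - 18 \left(-2 + 4 + 42 + \frac{2}{3} \cdot \frac{1}{2}\right) = - 18 \left(-2 + 4 + 42 + \frac{1}{3}\right) = \left(-18\right) \frac{133}{3} = -798$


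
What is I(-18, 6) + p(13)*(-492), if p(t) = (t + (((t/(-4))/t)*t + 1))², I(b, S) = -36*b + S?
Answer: -224811/4 ≈ -56203.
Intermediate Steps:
I(b, S) = S - 36*b
p(t) = (1 + 3*t/4)² (p(t) = (t + (((t*(-¼))/t)*t + 1))² = (t + (((-t/4)/t)*t + 1))² = (t + (-t/4 + 1))² = (t + (1 - t/4))² = (1 + 3*t/4)²)
I(-18, 6) + p(13)*(-492) = (6 - 36*(-18)) + ((4 + 3*13)²/16)*(-492) = (6 + 648) + ((4 + 39)²/16)*(-492) = 654 + ((1/16)*43²)*(-492) = 654 + ((1/16)*1849)*(-492) = 654 + (1849/16)*(-492) = 654 - 227427/4 = -224811/4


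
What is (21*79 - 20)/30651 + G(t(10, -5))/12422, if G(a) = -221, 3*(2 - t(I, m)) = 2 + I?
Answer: 13585787/380746722 ≈ 0.035682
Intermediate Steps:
t(I, m) = 4/3 - I/3 (t(I, m) = 2 - (2 + I)/3 = 2 + (-2/3 - I/3) = 4/3 - I/3)
(21*79 - 20)/30651 + G(t(10, -5))/12422 = (21*79 - 20)/30651 - 221/12422 = (1659 - 20)*(1/30651) - 221*1/12422 = 1639*(1/30651) - 221/12422 = 1639/30651 - 221/12422 = 13585787/380746722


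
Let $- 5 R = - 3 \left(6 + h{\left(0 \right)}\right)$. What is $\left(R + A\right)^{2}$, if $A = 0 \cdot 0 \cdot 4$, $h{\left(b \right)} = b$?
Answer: $\frac{324}{25} \approx 12.96$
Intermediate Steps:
$A = 0$ ($A = 0 \cdot 4 = 0$)
$R = \frac{18}{5}$ ($R = - \frac{\left(-3\right) \left(6 + 0\right)}{5} = - \frac{\left(-3\right) 6}{5} = \left(- \frac{1}{5}\right) \left(-18\right) = \frac{18}{5} \approx 3.6$)
$\left(R + A\right)^{2} = \left(\frac{18}{5} + 0\right)^{2} = \left(\frac{18}{5}\right)^{2} = \frac{324}{25}$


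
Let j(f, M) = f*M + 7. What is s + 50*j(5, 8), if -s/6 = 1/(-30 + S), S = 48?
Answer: 7049/3 ≈ 2349.7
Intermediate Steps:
j(f, M) = 7 + M*f (j(f, M) = M*f + 7 = 7 + M*f)
s = -1/3 (s = -6/(-30 + 48) = -6/18 = -6*1/18 = -1/3 ≈ -0.33333)
s + 50*j(5, 8) = -1/3 + 50*(7 + 8*5) = -1/3 + 50*(7 + 40) = -1/3 + 50*47 = -1/3 + 2350 = 7049/3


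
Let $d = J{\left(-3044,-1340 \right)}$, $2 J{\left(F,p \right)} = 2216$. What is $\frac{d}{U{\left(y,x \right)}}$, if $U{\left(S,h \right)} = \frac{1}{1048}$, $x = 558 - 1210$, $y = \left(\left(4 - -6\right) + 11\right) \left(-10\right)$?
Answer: $1161184$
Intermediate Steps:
$J{\left(F,p \right)} = 1108$ ($J{\left(F,p \right)} = \frac{1}{2} \cdot 2216 = 1108$)
$y = -210$ ($y = \left(\left(4 + 6\right) + 11\right) \left(-10\right) = \left(10 + 11\right) \left(-10\right) = 21 \left(-10\right) = -210$)
$x = -652$
$d = 1108$
$U{\left(S,h \right)} = \frac{1}{1048}$
$\frac{d}{U{\left(y,x \right)}} = 1108 \frac{1}{\frac{1}{1048}} = 1108 \cdot 1048 = 1161184$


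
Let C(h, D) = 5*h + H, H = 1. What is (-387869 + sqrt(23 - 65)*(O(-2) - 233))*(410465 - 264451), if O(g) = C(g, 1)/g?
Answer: -56634304166 - 33364199*I*sqrt(42) ≈ -5.6634e+10 - 2.1622e+8*I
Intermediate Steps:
C(h, D) = 1 + 5*h (C(h, D) = 5*h + 1 = 1 + 5*h)
O(g) = (1 + 5*g)/g
(-387869 + sqrt(23 - 65)*(O(-2) - 233))*(410465 - 264451) = (-387869 + sqrt(23 - 65)*((5 + 1/(-2)) - 233))*(410465 - 264451) = (-387869 + sqrt(-42)*((5 - 1/2) - 233))*146014 = (-387869 + (I*sqrt(42))*(9/2 - 233))*146014 = (-387869 + (I*sqrt(42))*(-457/2))*146014 = (-387869 - 457*I*sqrt(42)/2)*146014 = -56634304166 - 33364199*I*sqrt(42)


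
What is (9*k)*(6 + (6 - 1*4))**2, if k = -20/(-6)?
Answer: 1920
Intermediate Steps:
k = 10/3 (k = -20*(-1/6) = 10/3 ≈ 3.3333)
(9*k)*(6 + (6 - 1*4))**2 = (9*(10/3))*(6 + (6 - 1*4))**2 = 30*(6 + (6 - 4))**2 = 30*(6 + 2)**2 = 30*8**2 = 30*64 = 1920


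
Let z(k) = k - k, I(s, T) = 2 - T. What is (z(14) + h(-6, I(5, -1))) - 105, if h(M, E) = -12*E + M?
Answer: -147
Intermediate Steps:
h(M, E) = M - 12*E
z(k) = 0
(z(14) + h(-6, I(5, -1))) - 105 = (0 + (-6 - 12*(2 - 1*(-1)))) - 105 = (0 + (-6 - 12*(2 + 1))) - 105 = (0 + (-6 - 12*3)) - 105 = (0 + (-6 - 36)) - 105 = (0 - 42) - 105 = -42 - 105 = -147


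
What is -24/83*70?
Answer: -1680/83 ≈ -20.241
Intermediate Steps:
-24/83*70 = -1680/83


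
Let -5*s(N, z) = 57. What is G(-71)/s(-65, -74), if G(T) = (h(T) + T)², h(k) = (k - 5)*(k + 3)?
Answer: -43299015/19 ≈ -2.2789e+6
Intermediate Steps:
s(N, z) = -57/5 (s(N, z) = -⅕*57 = -57/5)
h(k) = (-5 + k)*(3 + k)
G(T) = (-15 + T² - T)² (G(T) = ((-15 + T² - 2*T) + T)² = (-15 + T² - T)²)
G(-71)/s(-65, -74) = (15 - 71 - 1*(-71)²)²/(-57/5) = (15 - 71 - 1*5041)²*(-5/57) = (15 - 71 - 5041)²*(-5/57) = (-5097)²*(-5/57) = 25979409*(-5/57) = -43299015/19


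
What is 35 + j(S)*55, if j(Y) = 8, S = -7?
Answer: 475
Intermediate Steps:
35 + j(S)*55 = 35 + 8*55 = 35 + 440 = 475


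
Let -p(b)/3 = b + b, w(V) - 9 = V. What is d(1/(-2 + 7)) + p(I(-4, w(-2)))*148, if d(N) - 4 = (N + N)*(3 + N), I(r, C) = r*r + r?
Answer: -266268/25 ≈ -10651.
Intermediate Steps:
w(V) = 9 + V
I(r, C) = r + r² (I(r, C) = r² + r = r + r²)
p(b) = -6*b (p(b) = -3*(b + b) = -6*b)
d(N) = 4 + 2*N*(3 + N) (d(N) = 4 + (N + N)*(3 + N) = 4 + (2*N)*(3 + N) = 4 + 2*N*(3 + N))
d(1/(-2 + 7)) + p(I(-4, w(-2)))*148 = (4 + 2*(1/(-2 + 7))² + 6/(-2 + 7)) - (-24)*(1 - 4)*148 = (4 + 2*(1/5)² + 6/5) - (-24)*(-3)*148 = (4 + 2*(⅕)² + 6*(⅕)) - 6*12*148 = (4 + 2*(1/25) + 6/5) - 72*148 = (4 + 2/25 + 6/5) - 10656 = 132/25 - 10656 = -266268/25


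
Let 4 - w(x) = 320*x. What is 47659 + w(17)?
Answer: 42223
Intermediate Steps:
w(x) = 4 - 320*x
47659 + w(17) = 47659 + (4 - 320*17) = 47659 + (4 - 5440) = 47659 - 5436 = 42223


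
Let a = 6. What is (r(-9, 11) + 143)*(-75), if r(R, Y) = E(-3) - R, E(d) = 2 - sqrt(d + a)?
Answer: -11550 + 75*sqrt(3) ≈ -11420.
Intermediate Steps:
E(d) = 2 - sqrt(6 + d) (E(d) = 2 - sqrt(d + 6) = 2 - sqrt(6 + d))
r(R, Y) = 2 - R - sqrt(3) (r(R, Y) = (2 - sqrt(6 - 3)) - R = (2 - sqrt(3)) - R = 2 - R - sqrt(3))
(r(-9, 11) + 143)*(-75) = ((2 - 1*(-9) - sqrt(3)) + 143)*(-75) = ((2 + 9 - sqrt(3)) + 143)*(-75) = ((11 - sqrt(3)) + 143)*(-75) = (154 - sqrt(3))*(-75) = -11550 + 75*sqrt(3)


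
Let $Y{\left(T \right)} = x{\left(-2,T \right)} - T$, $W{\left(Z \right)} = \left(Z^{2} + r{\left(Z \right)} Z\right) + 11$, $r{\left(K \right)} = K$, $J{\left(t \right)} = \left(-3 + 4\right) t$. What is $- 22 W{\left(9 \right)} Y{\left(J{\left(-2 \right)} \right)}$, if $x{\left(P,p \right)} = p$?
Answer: $0$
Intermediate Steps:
$J{\left(t \right)} = t$ ($J{\left(t \right)} = 1 t = t$)
$W{\left(Z \right)} = 11 + 2 Z^{2}$ ($W{\left(Z \right)} = \left(Z^{2} + Z Z\right) + 11 = \left(Z^{2} + Z^{2}\right) + 11 = 2 Z^{2} + 11 = 11 + 2 Z^{2}$)
$Y{\left(T \right)} = 0$ ($Y{\left(T \right)} = T - T = 0$)
$- 22 W{\left(9 \right)} Y{\left(J{\left(-2 \right)} \right)} = - 22 \left(11 + 2 \cdot 9^{2}\right) 0 = - 22 \left(11 + 2 \cdot 81\right) 0 = - 22 \left(11 + 162\right) 0 = \left(-22\right) 173 \cdot 0 = \left(-3806\right) 0 = 0$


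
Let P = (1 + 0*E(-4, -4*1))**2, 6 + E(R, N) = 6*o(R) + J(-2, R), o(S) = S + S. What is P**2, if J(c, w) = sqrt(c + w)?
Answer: 1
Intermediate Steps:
o(S) = 2*S
E(R, N) = -6 + sqrt(-2 + R) + 12*R (E(R, N) = -6 + (6*(2*R) + sqrt(-2 + R)) = -6 + (12*R + sqrt(-2 + R)) = -6 + (sqrt(-2 + R) + 12*R) = -6 + sqrt(-2 + R) + 12*R)
P = 1 (P = (1 + 0*(-6 + sqrt(-2 - 4) + 12*(-4)))**2 = (1 + 0*(-6 + sqrt(-6) - 48))**2 = (1 + 0*(-6 + I*sqrt(6) - 48))**2 = (1 + 0*(-54 + I*sqrt(6)))**2 = (1 + 0)**2 = 1**2 = 1)
P**2 = 1**2 = 1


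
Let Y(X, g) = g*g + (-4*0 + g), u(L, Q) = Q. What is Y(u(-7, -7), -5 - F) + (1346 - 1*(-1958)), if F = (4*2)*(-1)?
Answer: 3316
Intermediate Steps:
F = -8 (F = 8*(-1) = -8)
Y(X, g) = g + g² (Y(X, g) = g² + (0 + g) = g² + g = g + g²)
Y(u(-7, -7), -5 - F) + (1346 - 1*(-1958)) = (-5 - 1*(-8))*(1 + (-5 - 1*(-8))) + (1346 - 1*(-1958)) = (-5 + 8)*(1 + (-5 + 8)) + (1346 + 1958) = 3*(1 + 3) + 3304 = 3*4 + 3304 = 12 + 3304 = 3316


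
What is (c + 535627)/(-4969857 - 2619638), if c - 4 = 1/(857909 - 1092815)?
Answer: -25164587137/356563582494 ≈ -0.070575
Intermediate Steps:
c = 939623/234906 (c = 4 + 1/(857909 - 1092815) = 4 + 1/(-234906) = 4 - 1/234906 = 939623/234906 ≈ 4.0000)
(c + 535627)/(-4969857 - 2619638) = (939623/234906 + 535627)/(-4969857 - 2619638) = (125822935685/234906)/(-7589495) = (125822935685/234906)*(-1/7589495) = -25164587137/356563582494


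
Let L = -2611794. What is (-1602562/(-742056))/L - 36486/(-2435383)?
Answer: 527682979051987/35223951350128968 ≈ 0.014981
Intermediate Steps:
(-1602562/(-742056))/L - 36486/(-2435383) = -1602562/(-742056)/(-2611794) - 36486/(-2435383) = -1602562*(-1/742056)*(-1/2611794) - 36486*(-1/2435383) = (801281/371028)*(-1/2611794) + 36486/2435383 = -801281/969048704232 + 36486/2435383 = 527682979051987/35223951350128968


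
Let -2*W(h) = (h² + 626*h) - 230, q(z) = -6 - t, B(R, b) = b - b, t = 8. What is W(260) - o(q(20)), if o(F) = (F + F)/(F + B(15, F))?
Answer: -115067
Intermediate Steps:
B(R, b) = 0
q(z) = -14 (q(z) = -6 - 1*8 = -6 - 8 = -14)
W(h) = 115 - 313*h - h²/2 (W(h) = -((h² + 626*h) - 230)/2 = -(-230 + h² + 626*h)/2 = 115 - 313*h - h²/2)
o(F) = 2 (o(F) = (F + F)/(F + 0) = (2*F)/F = 2)
W(260) - o(q(20)) = (115 - 313*260 - ½*260²) - 1*2 = (115 - 81380 - ½*67600) - 2 = (115 - 81380 - 33800) - 2 = -115065 - 2 = -115067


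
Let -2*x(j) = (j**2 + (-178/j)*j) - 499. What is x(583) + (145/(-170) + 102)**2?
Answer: -184237815/1156 ≈ -1.5938e+5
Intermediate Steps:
x(j) = 677/2 - j**2/2 (x(j) = -((j**2 + (-178/j)*j) - 499)/2 = -((j**2 - 178) - 499)/2 = -((-178 + j**2) - 499)/2 = -(-677 + j**2)/2 = 677/2 - j**2/2)
x(583) + (145/(-170) + 102)**2 = (677/2 - 1/2*583**2) + (145/(-170) + 102)**2 = (677/2 - 1/2*339889) + (145*(-1/170) + 102)**2 = (677/2 - 339889/2) + (-29/34 + 102)**2 = -169606 + (3439/34)**2 = -169606 + 11826721/1156 = -184237815/1156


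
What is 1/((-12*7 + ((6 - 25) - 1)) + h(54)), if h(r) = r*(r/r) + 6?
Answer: -1/44 ≈ -0.022727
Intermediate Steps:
h(r) = 6 + r (h(r) = r*1 + 6 = r + 6 = 6 + r)
1/((-12*7 + ((6 - 25) - 1)) + h(54)) = 1/((-12*7 + ((6 - 25) - 1)) + (6 + 54)) = 1/((-84 + (-19 - 1)) + 60) = 1/((-84 - 20) + 60) = 1/(-104 + 60) = 1/(-44) = -1/44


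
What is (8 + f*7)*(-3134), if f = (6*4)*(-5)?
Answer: 2607488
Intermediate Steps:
f = -120 (f = 24*(-5) = -120)
(8 + f*7)*(-3134) = (8 - 120*7)*(-3134) = (8 - 840)*(-3134) = -832*(-3134) = 2607488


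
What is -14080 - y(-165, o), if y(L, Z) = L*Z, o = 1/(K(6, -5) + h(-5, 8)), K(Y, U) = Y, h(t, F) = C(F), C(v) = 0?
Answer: -28105/2 ≈ -14053.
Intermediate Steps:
h(t, F) = 0
o = ⅙ (o = 1/(6 + 0) = 1/6 = ⅙ ≈ 0.16667)
-14080 - y(-165, o) = -14080 - (-165)/6 = -14080 - 1*(-55/2) = -14080 + 55/2 = -28105/2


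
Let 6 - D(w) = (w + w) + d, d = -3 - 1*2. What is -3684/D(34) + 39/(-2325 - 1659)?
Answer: 1630537/25232 ≈ 64.622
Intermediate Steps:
d = -5 (d = -3 - 2 = -5)
D(w) = 11 - 2*w (D(w) = 6 - ((w + w) - 5) = 6 - (2*w - 5) = 6 - (-5 + 2*w) = 6 + (5 - 2*w) = 11 - 2*w)
-3684/D(34) + 39/(-2325 - 1659) = -3684/(11 - 2*34) + 39/(-2325 - 1659) = -3684/(11 - 68) + 39/(-3984) = -3684/(-57) + 39*(-1/3984) = -3684*(-1/57) - 13/1328 = 1228/19 - 13/1328 = 1630537/25232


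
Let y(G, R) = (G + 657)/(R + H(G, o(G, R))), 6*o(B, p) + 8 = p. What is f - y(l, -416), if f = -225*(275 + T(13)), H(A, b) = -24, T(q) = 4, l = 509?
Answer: -1255447/20 ≈ -62772.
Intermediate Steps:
o(B, p) = -4/3 + p/6
f = -62775 (f = -225*(275 + 4) = -225*279 = -62775)
y(G, R) = (657 + G)/(-24 + R) (y(G, R) = (G + 657)/(R - 24) = (657 + G)/(-24 + R))
f - y(l, -416) = -62775 - (657 + 509)/(-24 - 416) = -62775 - 1166/(-440) = -62775 - (-1)*1166/440 = -62775 - 1*(-53/20) = -62775 + 53/20 = -1255447/20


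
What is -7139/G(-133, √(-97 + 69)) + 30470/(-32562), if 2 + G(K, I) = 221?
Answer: -39855508/1188513 ≈ -33.534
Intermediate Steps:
G(K, I) = 219 (G(K, I) = -2 + 221 = 219)
-7139/G(-133, √(-97 + 69)) + 30470/(-32562) = -7139/219 + 30470/(-32562) = -7139*1/219 + 30470*(-1/32562) = -7139/219 - 15235/16281 = -39855508/1188513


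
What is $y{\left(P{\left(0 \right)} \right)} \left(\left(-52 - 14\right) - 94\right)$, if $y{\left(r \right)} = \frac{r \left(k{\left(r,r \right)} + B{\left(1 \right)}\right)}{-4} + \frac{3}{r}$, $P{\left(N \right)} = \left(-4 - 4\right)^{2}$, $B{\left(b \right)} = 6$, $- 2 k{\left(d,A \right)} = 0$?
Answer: $\frac{30705}{2} \approx 15353.0$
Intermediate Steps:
$k{\left(d,A \right)} = 0$ ($k{\left(d,A \right)} = \left(- \frac{1}{2}\right) 0 = 0$)
$P{\left(N \right)} = 64$ ($P{\left(N \right)} = \left(-8\right)^{2} = 64$)
$y{\left(r \right)} = \frac{3}{r} - \frac{3 r}{2}$ ($y{\left(r \right)} = \frac{r \left(0 + 6\right)}{-4} + \frac{3}{r} = r 6 \left(- \frac{1}{4}\right) + \frac{3}{r} = 6 r \left(- \frac{1}{4}\right) + \frac{3}{r} = - \frac{3 r}{2} + \frac{3}{r} = \frac{3}{r} - \frac{3 r}{2}$)
$y{\left(P{\left(0 \right)} \right)} \left(\left(-52 - 14\right) - 94\right) = \left(\frac{3}{64} - 96\right) \left(\left(-52 - 14\right) - 94\right) = \left(3 \cdot \frac{1}{64} - 96\right) \left(-66 - 94\right) = \left(\frac{3}{64} - 96\right) \left(-160\right) = \left(- \frac{6141}{64}\right) \left(-160\right) = \frac{30705}{2}$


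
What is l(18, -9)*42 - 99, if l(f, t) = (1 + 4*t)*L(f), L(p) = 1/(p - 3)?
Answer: -197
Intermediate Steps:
L(p) = 1/(-3 + p)
l(f, t) = (1 + 4*t)/(-3 + f)
l(18, -9)*42 - 99 = ((1 + 4*(-9))/(-3 + 18))*42 - 99 = ((1 - 36)/15)*42 - 99 = ((1/15)*(-35))*42 - 99 = -7/3*42 - 99 = -98 - 99 = -197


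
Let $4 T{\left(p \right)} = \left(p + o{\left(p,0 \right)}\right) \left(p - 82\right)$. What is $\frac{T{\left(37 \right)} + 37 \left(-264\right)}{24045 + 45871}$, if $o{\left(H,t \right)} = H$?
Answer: $- \frac{21201}{139832} \approx -0.15162$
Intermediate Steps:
$T{\left(p \right)} = \frac{p \left(-82 + p\right)}{2}$ ($T{\left(p \right)} = \frac{\left(p + p\right) \left(p - 82\right)}{4} = \frac{2 p \left(-82 + p\right)}{4} = \frac{p \left(-82 + p\right)}{2}$)
$\frac{T{\left(37 \right)} + 37 \left(-264\right)}{24045 + 45871} = \frac{\frac{1}{2} \cdot 37 \left(-82 + 37\right) + 37 \left(-264\right)}{24045 + 45871} = \frac{\frac{1}{2} \cdot 37 \left(-45\right) - 9768}{69916} = \left(- \frac{1665}{2} - 9768\right) \frac{1}{69916} = \left(- \frac{21201}{2}\right) \frac{1}{69916} = - \frac{21201}{139832}$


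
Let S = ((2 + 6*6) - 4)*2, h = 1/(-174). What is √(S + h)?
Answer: √2058594/174 ≈ 8.2459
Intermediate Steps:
h = -1/174 ≈ -0.0057471
S = 68 (S = ((2 + 36) - 4)*2 = (38 - 4)*2 = 34*2 = 68)
√(S + h) = √(68 - 1/174) = √(11831/174) = √2058594/174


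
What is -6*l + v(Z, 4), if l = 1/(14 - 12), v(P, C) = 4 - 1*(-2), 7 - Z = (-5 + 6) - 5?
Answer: 3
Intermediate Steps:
Z = 11 (Z = 7 - ((-5 + 6) - 5) = 7 - (1 - 5) = 7 - 1*(-4) = 7 + 4 = 11)
v(P, C) = 6 (v(P, C) = 4 + 2 = 6)
l = ½ (l = 1/2 = ½ ≈ 0.50000)
-6*l + v(Z, 4) = -6*½ + 6 = -3 + 6 = 3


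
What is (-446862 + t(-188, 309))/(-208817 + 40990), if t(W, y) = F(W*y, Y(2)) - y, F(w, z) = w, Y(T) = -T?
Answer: 45933/15257 ≈ 3.0106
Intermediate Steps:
t(W, y) = -y + W*y (t(W, y) = W*y - y = -y + W*y)
(-446862 + t(-188, 309))/(-208817 + 40990) = (-446862 + 309*(-1 - 188))/(-208817 + 40990) = (-446862 + 309*(-189))/(-167827) = (-446862 - 58401)*(-1/167827) = -505263*(-1/167827) = 45933/15257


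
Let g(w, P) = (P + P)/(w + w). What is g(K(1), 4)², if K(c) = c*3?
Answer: 16/9 ≈ 1.7778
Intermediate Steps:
K(c) = 3*c
g(w, P) = P/w (g(w, P) = (2*P)/((2*w)) = (2*P)*(1/(2*w)) = P/w)
g(K(1), 4)² = (4/((3*1)))² = (4/3)² = 16/9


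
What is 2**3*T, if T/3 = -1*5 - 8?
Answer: -312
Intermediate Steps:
T = -39 (T = 3*(-1*5 - 8) = 3*(-5 - 8) = 3*(-13) = -39)
2**3*T = 2**3*(-39) = 8*(-39) = -312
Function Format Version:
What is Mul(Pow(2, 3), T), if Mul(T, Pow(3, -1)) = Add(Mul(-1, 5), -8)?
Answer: -312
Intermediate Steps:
T = -39 (T = Mul(3, Add(Mul(-1, 5), -8)) = Mul(3, Add(-5, -8)) = Mul(3, -13) = -39)
Mul(Pow(2, 3), T) = Mul(Pow(2, 3), -39) = Mul(8, -39) = -312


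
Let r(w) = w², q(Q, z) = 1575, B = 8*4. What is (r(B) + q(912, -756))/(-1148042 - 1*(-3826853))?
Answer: 2599/2678811 ≈ 0.00097021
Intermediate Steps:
B = 32
(r(B) + q(912, -756))/(-1148042 - 1*(-3826853)) = (32² + 1575)/(-1148042 - 1*(-3826853)) = (1024 + 1575)/(-1148042 + 3826853) = 2599/2678811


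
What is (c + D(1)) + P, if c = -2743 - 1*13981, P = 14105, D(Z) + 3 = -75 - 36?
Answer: -2733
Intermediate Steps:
D(Z) = -114 (D(Z) = -3 + (-75 - 36) = -3 - 111 = -114)
c = -16724 (c = -2743 - 13981 = -16724)
(c + D(1)) + P = (-16724 - 114) + 14105 = -16838 + 14105 = -2733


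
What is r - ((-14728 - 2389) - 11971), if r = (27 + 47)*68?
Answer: 34120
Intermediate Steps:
r = 5032 (r = 74*68 = 5032)
r - ((-14728 - 2389) - 11971) = 5032 - ((-14728 - 2389) - 11971) = 5032 - (-17117 - 11971) = 5032 - 1*(-29088) = 5032 + 29088 = 34120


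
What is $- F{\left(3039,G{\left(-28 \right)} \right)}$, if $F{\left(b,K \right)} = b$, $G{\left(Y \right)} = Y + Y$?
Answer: $-3039$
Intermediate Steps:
$G{\left(Y \right)} = 2 Y$
$- F{\left(3039,G{\left(-28 \right)} \right)} = \left(-1\right) 3039 = -3039$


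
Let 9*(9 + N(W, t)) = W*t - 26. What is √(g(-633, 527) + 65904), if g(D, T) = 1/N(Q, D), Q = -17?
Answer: 5*√299224504446/10654 ≈ 256.72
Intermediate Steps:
N(W, t) = -107/9 + W*t/9 (N(W, t) = -9 + (W*t - 26)/9 = -9 + (-26 + W*t)/9 = -9 + (-26/9 + W*t/9) = -107/9 + W*t/9)
g(D, T) = 1/(-107/9 - 17*D/9) (g(D, T) = 1/(-107/9 + (⅑)*(-17)*D) = 1/(-107/9 - 17*D/9))
√(g(-633, 527) + 65904) = √(-9/(107 + 17*(-633)) + 65904) = √(-9/(107 - 10761) + 65904) = √(-9/(-10654) + 65904) = √(-9*(-1/10654) + 65904) = √(9/10654 + 65904) = √(702141225/10654) = 5*√299224504446/10654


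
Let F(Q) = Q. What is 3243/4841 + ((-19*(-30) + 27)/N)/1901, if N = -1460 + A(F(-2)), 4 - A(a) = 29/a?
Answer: 126012415/188166683 ≈ 0.66969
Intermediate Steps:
A(a) = 4 - 29/a
N = -2883/2 (N = -1460 + (4 - 29/(-2)) = -1460 + (4 - 29*(-1/2)) = -1460 + (4 + 29/2) = -1460 + 37/2 = -2883/2 ≈ -1441.5)
3243/4841 + ((-19*(-30) + 27)/N)/1901 = 3243/4841 + ((-19*(-30) + 27)/(-2883/2))/1901 = 3243*(1/4841) + ((570 + 27)*(-2/2883))*(1/1901) = 69/103 + (597*(-2/2883))*(1/1901) = 69/103 - 398/961*1/1901 = 69/103 - 398/1826861 = 126012415/188166683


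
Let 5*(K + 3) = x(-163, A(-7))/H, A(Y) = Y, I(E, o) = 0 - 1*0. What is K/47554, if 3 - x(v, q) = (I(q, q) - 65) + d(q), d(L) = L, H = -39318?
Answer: -39323/623242724 ≈ -6.3094e-5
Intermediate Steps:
I(E, o) = 0 (I(E, o) = 0 + 0 = 0)
x(v, q) = 68 - q (x(v, q) = 3 - ((0 - 65) + q) = 3 - (-65 + q) = 3 + (65 - q) = 68 - q)
K = -39323/13106 (K = -3 + ((68 - 1*(-7))/(-39318))/5 = -3 + ((68 + 7)*(-1/39318))/5 = -3 + (75*(-1/39318))/5 = -3 + (⅕)*(-25/13106) = -3 - 5/13106 = -39323/13106 ≈ -3.0004)
K/47554 = -39323/13106/47554 = -39323/13106*1/47554 = -39323/623242724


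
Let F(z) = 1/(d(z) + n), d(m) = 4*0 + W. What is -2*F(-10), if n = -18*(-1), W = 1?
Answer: -2/19 ≈ -0.10526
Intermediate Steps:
n = 18
d(m) = 1 (d(m) = 4*0 + 1 = 0 + 1 = 1)
F(z) = 1/19 (F(z) = 1/(1 + 18) = 1/19)
-2*F(-10) = -2*1/19 = -2/19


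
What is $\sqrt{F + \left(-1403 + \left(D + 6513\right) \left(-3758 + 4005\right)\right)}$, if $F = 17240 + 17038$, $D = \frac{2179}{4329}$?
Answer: $\frac{\sqrt{20227512943}}{111} \approx 1281.3$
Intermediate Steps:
$D = \frac{2179}{4329}$ ($D = 2179 \cdot \frac{1}{4329} = \frac{2179}{4329} \approx 0.50335$)
$F = 34278$
$\sqrt{F + \left(-1403 + \left(D + 6513\right) \left(-3758 + 4005\right)\right)} = \sqrt{34278 - \left(1403 - \left(\frac{2179}{4329} + 6513\right) \left(-3758 + 4005\right)\right)} = \sqrt{34278 + \left(-1403 + \frac{28196956}{4329} \cdot 247\right)} = \sqrt{34278 + \left(-1403 + \frac{535742164}{333}\right)} = \sqrt{34278 + \frac{535274965}{333}} = \sqrt{\frac{546689539}{333}} = \frac{\sqrt{20227512943}}{111}$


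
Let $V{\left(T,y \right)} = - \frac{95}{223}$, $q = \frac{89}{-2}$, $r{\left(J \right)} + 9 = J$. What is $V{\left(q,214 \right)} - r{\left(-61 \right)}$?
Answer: $\frac{15515}{223} \approx 69.574$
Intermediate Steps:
$r{\left(J \right)} = -9 + J$
$q = - \frac{89}{2}$ ($q = 89 \left(- \frac{1}{2}\right) = - \frac{89}{2} \approx -44.5$)
$V{\left(T,y \right)} = - \frac{95}{223}$ ($V{\left(T,y \right)} = \left(-95\right) \frac{1}{223} = - \frac{95}{223}$)
$V{\left(q,214 \right)} - r{\left(-61 \right)} = - \frac{95}{223} - \left(-9 - 61\right) = - \frac{95}{223} - -70 = - \frac{95}{223} + 70 = \frac{15515}{223}$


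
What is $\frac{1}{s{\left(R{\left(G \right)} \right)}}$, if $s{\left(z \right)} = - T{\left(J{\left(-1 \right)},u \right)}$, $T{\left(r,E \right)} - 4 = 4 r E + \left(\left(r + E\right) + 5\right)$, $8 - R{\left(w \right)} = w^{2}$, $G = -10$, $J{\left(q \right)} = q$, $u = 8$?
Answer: $\frac{1}{16} \approx 0.0625$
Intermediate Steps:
$R{\left(w \right)} = 8 - w^{2}$
$T{\left(r,E \right)} = 9 + E + r + 4 E r$ ($T{\left(r,E \right)} = 4 + \left(4 r E + \left(\left(r + E\right) + 5\right)\right) = 4 + \left(4 E r + \left(\left(E + r\right) + 5\right)\right) = 4 + \left(4 E r + \left(5 + E + r\right)\right) = 4 + \left(5 + E + r + 4 E r\right) = 9 + E + r + 4 E r$)
$s{\left(z \right)} = 16$ ($s{\left(z \right)} = - (9 + 8 - 1 + 4 \cdot 8 \left(-1\right)) = - (9 + 8 - 1 - 32) = \left(-1\right) \left(-16\right) = 16$)
$\frac{1}{s{\left(R{\left(G \right)} \right)}} = \frac{1}{16}$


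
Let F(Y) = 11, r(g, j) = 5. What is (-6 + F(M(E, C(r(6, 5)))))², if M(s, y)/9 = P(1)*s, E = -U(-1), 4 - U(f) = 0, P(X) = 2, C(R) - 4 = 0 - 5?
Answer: 25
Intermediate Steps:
C(R) = -1 (C(R) = 4 + (0 - 5) = 4 - 5 = -1)
U(f) = 4 (U(f) = 4 - 1*0 = 4 + 0 = 4)
E = -4 (E = -1*4 = -4)
M(s, y) = 18*s (M(s, y) = 9*(2*s) = 18*s)
(-6 + F(M(E, C(r(6, 5)))))² = (-6 + 11)² = 5² = 25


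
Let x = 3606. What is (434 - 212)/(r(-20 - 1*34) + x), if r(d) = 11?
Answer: 222/3617 ≈ 0.061377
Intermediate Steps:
(434 - 212)/(r(-20 - 1*34) + x) = (434 - 212)/(11 + 3606) = 222/3617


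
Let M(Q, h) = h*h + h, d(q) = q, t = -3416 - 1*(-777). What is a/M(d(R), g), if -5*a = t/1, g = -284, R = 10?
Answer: 2639/401860 ≈ 0.0065670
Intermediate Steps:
t = -2639 (t = -3416 + 777 = -2639)
a = 2639/5 (a = -(-2639)/(5*1) = -(-2639)/5 = -⅕*(-2639) = 2639/5 ≈ 527.80)
M(Q, h) = h + h² (M(Q, h) = h² + h = h + h²)
a/M(d(R), g) = 2639/(5*((-284*(1 - 284)))) = 2639/(5*((-284*(-283)))) = (2639/5)/80372 = (2639/5)*(1/80372) = 2639/401860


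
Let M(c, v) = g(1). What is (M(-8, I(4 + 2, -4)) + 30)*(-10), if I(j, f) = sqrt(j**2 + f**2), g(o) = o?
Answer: -310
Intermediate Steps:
I(j, f) = sqrt(f**2 + j**2)
M(c, v) = 1
(M(-8, I(4 + 2, -4)) + 30)*(-10) = (1 + 30)*(-10) = 31*(-10) = -310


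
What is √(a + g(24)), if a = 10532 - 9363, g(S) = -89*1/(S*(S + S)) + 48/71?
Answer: 5*√543370526/3408 ≈ 34.199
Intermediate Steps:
g(S) = 48/71 - 89/(2*S²) (g(S) = -89*1/(2*S²) + 48*(1/71) = -89*1/(2*S²) + 48/71 = -89/(2*S²) + 48/71 = 48/71 - 89/(2*S²))
a = 1169
√(a + g(24)) = √(1169 + (48/71 - 89/2/24²)) = √(1169 + (48/71 - 89/2*1/576)) = √(1169 + (48/71 - 89/1152)) = √(1169 + 48977/81792) = √(95663825/81792) = 5*√543370526/3408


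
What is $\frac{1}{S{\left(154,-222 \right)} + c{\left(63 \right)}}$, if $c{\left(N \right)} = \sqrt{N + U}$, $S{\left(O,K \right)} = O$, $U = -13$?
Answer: $\frac{77}{11833} - \frac{5 \sqrt{2}}{23666} \approx 0.0062084$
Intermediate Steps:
$c{\left(N \right)} = \sqrt{-13 + N}$ ($c{\left(N \right)} = \sqrt{N - 13} = \sqrt{-13 + N}$)
$\frac{1}{S{\left(154,-222 \right)} + c{\left(63 \right)}} = \frac{1}{154 + \sqrt{-13 + 63}} = \frac{1}{154 + \sqrt{50}} = \frac{1}{154 + 5 \sqrt{2}}$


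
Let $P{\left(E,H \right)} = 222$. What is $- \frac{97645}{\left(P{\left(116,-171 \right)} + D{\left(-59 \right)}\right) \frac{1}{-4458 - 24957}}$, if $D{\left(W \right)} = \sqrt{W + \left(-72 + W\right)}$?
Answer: $\frac{318817271925}{24737} - \frac{2872227675 i \sqrt{190}}{49474} \approx 1.2888 \cdot 10^{7} - 8.0024 \cdot 10^{5} i$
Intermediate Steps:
$D{\left(W \right)} = \sqrt{-72 + 2 W}$
$- \frac{97645}{\left(P{\left(116,-171 \right)} + D{\left(-59 \right)}\right) \frac{1}{-4458 - 24957}} = - \frac{97645}{\left(222 + \sqrt{-72 + 2 \left(-59\right)}\right) \frac{1}{-4458 - 24957}} = - \frac{97645}{\left(222 + \sqrt{-72 - 118}\right) \frac{1}{-29415}} = - \frac{97645}{\left(222 + \sqrt{-190}\right) \left(- \frac{1}{29415}\right)} = - \frac{97645}{\left(222 + i \sqrt{190}\right) \left(- \frac{1}{29415}\right)} = - \frac{97645}{- \frac{2}{265} - \frac{i \sqrt{190}}{29415}}$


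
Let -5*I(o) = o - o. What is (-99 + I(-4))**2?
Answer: 9801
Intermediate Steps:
I(o) = 0 (I(o) = -(o - o)/5 = -1/5*0 = 0)
(-99 + I(-4))**2 = (-99 + 0)**2 = (-99)**2 = 9801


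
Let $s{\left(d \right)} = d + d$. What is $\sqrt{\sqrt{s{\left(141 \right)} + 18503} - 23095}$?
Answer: $\sqrt{-23095 + 17 \sqrt{65}} \approx 151.52 i$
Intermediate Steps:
$s{\left(d \right)} = 2 d$
$\sqrt{\sqrt{s{\left(141 \right)} + 18503} - 23095} = \sqrt{\sqrt{2 \cdot 141 + 18503} - 23095} = \sqrt{\sqrt{282 + 18503} - 23095} = \sqrt{\sqrt{18785} - 23095} = \sqrt{17 \sqrt{65} - 23095} = \sqrt{-23095 + 17 \sqrt{65}}$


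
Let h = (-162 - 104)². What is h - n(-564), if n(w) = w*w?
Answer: -247340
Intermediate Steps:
n(w) = w²
h = 70756 (h = (-266)² = 70756)
h - n(-564) = 70756 - 1*(-564)² = 70756 - 1*318096 = 70756 - 318096 = -247340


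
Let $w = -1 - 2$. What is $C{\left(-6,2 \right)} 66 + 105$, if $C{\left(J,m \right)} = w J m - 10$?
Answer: $1821$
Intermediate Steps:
$w = -3$
$C{\left(J,m \right)} = -10 - 3 J m$ ($C{\left(J,m \right)} = - 3 J m - 10 = -10 - 3 J m$)
$C{\left(-6,2 \right)} 66 + 105 = \left(-10 - \left(-18\right) 2\right) 66 + 105 = \left(-10 + 36\right) 66 + 105 = 26 \cdot 66 + 105 = 1716 + 105 = 1821$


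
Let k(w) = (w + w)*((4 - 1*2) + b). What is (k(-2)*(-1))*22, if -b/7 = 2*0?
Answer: 176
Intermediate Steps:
b = 0 (b = -14*0 = -7*0 = 0)
k(w) = 4*w (k(w) = (w + w)*((4 - 1*2) + 0) = (2*w)*((4 - 2) + 0) = (2*w)*(2 + 0) = (2*w)*2 = 4*w)
(k(-2)*(-1))*22 = ((4*(-2))*(-1))*22 = -8*(-1)*22 = 8*22 = 176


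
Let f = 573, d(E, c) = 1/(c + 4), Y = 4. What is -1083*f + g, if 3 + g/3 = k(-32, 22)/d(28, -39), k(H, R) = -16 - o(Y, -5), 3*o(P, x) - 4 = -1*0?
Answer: -618748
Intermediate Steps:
o(P, x) = 4/3 (o(P, x) = 4/3 + (-1*0)/3 = 4/3 + (⅓)*0 = 4/3 + 0 = 4/3)
d(E, c) = 1/(4 + c)
k(H, R) = -52/3 (k(H, R) = -16 - 1*4/3 = -16 - 4/3 = -52/3)
g = 1811 (g = -9 + 3*(-52/(3*(1/(4 - 39)))) = -9 + 3*(-52/(3*(1/(-35)))) = -9 + 3*(-52/(3*(-1/35))) = -9 + 3*(-52/3*(-35)) = -9 + 3*(1820/3) = -9 + 1820 = 1811)
-1083*f + g = -1083*573 + 1811 = -620559 + 1811 = -618748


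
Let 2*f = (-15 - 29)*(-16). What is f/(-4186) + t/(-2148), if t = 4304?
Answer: -2346580/1123941 ≈ -2.0878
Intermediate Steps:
f = 352 (f = ((-15 - 29)*(-16))/2 = (-44*(-16))/2 = (½)*704 = 352)
f/(-4186) + t/(-2148) = 352/(-4186) + 4304/(-2148) = 352*(-1/4186) + 4304*(-1/2148) = -176/2093 - 1076/537 = -2346580/1123941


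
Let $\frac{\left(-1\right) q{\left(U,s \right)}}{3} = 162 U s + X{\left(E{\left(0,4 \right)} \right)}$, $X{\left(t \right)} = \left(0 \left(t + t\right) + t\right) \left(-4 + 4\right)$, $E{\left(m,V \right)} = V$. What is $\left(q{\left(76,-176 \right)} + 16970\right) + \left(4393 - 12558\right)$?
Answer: $6509541$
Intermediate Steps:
$X{\left(t \right)} = 0$ ($X{\left(t \right)} = \left(0 \cdot 2 t + t\right) 0 = \left(0 + t\right) 0 = t 0 = 0$)
$q{\left(U,s \right)} = - 486 U s$ ($q{\left(U,s \right)} = - 3 \left(162 U s + 0\right) = - 3 \cdot 162 U s = - 486 U s$)
$\left(q{\left(76,-176 \right)} + 16970\right) + \left(4393 - 12558\right) = \left(\left(-486\right) 76 \left(-176\right) + 16970\right) + \left(4393 - 12558\right) = \left(6500736 + 16970\right) - 8165 = 6517706 - 8165 = 6509541$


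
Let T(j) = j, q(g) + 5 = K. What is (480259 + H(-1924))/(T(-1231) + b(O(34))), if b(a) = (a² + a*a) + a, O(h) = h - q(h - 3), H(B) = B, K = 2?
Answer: 478335/1544 ≈ 309.80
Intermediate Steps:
q(g) = -3 (q(g) = -5 + 2 = -3)
O(h) = 3 + h (O(h) = h - 1*(-3) = h + 3 = 3 + h)
b(a) = a + 2*a² (b(a) = (a² + a²) + a = 2*a² + a = a + 2*a²)
(480259 + H(-1924))/(T(-1231) + b(O(34))) = (480259 - 1924)/(-1231 + (3 + 34)*(1 + 2*(3 + 34))) = 478335/(-1231 + 37*(1 + 2*37)) = 478335/(-1231 + 37*(1 + 74)) = 478335/(-1231 + 37*75) = 478335/(-1231 + 2775) = 478335/1544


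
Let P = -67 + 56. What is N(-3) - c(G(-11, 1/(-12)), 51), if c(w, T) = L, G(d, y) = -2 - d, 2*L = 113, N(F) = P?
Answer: -135/2 ≈ -67.500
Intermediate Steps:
P = -11
N(F) = -11
L = 113/2 (L = (1/2)*113 = 113/2 ≈ 56.500)
c(w, T) = 113/2
N(-3) - c(G(-11, 1/(-12)), 51) = -11 - 1*113/2 = -11 - 113/2 = -135/2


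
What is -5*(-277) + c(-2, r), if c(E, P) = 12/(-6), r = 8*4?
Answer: 1383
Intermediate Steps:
r = 32
c(E, P) = -2 (c(E, P) = 12*(-⅙) = -2)
-5*(-277) + c(-2, r) = -5*(-277) - 2 = 1385 - 2 = 1383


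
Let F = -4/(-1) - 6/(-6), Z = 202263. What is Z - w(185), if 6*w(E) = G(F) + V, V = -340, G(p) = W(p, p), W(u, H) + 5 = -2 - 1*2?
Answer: 1213927/6 ≈ 2.0232e+5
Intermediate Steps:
W(u, H) = -9 (W(u, H) = -5 + (-2 - 1*2) = -5 + (-2 - 2) = -5 - 4 = -9)
F = 5 (F = -4*(-1) - 6*(-⅙) = 4 + 1 = 5)
G(p) = -9
w(E) = -349/6 (w(E) = (-9 - 340)/6 = (⅙)*(-349) = -349/6)
Z - w(185) = 202263 - 1*(-349/6) = 202263 + 349/6 = 1213927/6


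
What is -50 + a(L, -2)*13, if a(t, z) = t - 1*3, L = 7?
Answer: 2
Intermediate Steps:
a(t, z) = -3 + t (a(t, z) = t - 3 = -3 + t)
-50 + a(L, -2)*13 = -50 + (-3 + 7)*13 = -50 + 4*13 = -50 + 52 = 2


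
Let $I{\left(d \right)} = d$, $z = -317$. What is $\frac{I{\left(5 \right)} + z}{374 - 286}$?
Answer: $- \frac{39}{11} \approx -3.5455$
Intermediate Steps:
$\frac{I{\left(5 \right)} + z}{374 - 286} = \frac{5 - 317}{374 - 286} = - \frac{312}{88} = \left(-312\right) \frac{1}{88} = - \frac{39}{11}$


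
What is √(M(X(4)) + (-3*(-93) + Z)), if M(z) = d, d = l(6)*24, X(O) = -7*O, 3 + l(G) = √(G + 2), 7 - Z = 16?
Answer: √(198 + 48*√2) ≈ 16.306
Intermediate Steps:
Z = -9 (Z = 7 - 1*16 = 7 - 16 = -9)
l(G) = -3 + √(2 + G) (l(G) = -3 + √(G + 2) = -3 + √(2 + G))
d = -72 + 48*√2 (d = (-3 + √(2 + 6))*24 = (-3 + √8)*24 = (-3 + 2*√2)*24 = -72 + 48*√2 ≈ -4.1178)
M(z) = -72 + 48*√2
√(M(X(4)) + (-3*(-93) + Z)) = √((-72 + 48*√2) + (-3*(-93) - 9)) = √((-72 + 48*√2) + (279 - 9)) = √((-72 + 48*√2) + 270) = √(198 + 48*√2)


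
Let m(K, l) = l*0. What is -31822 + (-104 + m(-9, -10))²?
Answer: -21006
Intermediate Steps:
m(K, l) = 0
-31822 + (-104 + m(-9, -10))² = -31822 + (-104 + 0)² = -31822 + (-104)² = -31822 + 10816 = -21006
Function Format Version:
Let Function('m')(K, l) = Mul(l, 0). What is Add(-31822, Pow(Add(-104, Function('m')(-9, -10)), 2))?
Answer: -21006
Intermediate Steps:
Function('m')(K, l) = 0
Add(-31822, Pow(Add(-104, Function('m')(-9, -10)), 2)) = Add(-31822, Pow(Add(-104, 0), 2)) = Add(-31822, Pow(-104, 2)) = Add(-31822, 10816) = -21006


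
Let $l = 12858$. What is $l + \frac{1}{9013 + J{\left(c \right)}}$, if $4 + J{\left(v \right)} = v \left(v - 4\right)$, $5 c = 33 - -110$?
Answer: $\frac{3122102437}{242814} \approx 12858.0$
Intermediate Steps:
$c = \frac{143}{5}$ ($c = \frac{33 - -110}{5} = \frac{33 + 110}{5} = \frac{1}{5} \cdot 143 = \frac{143}{5} \approx 28.6$)
$J{\left(v \right)} = -4 + v \left(-4 + v\right)$ ($J{\left(v \right)} = -4 + v \left(v - 4\right) = -4 + v \left(-4 + v\right)$)
$l + \frac{1}{9013 + J{\left(c \right)}} = 12858 + \frac{1}{9013 - \left(\frac{592}{5} - \frac{20449}{25}\right)} = 12858 + \frac{1}{9013 - - \frac{17489}{25}} = 12858 + \frac{1}{9013 + \frac{17489}{25}} = 12858 + \frac{1}{\frac{242814}{25}} = 12858 + \frac{25}{242814} = \frac{3122102437}{242814}$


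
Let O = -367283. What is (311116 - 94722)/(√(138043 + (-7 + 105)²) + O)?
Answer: -154626143/262444853 - 421*√147647/262444853 ≈ -0.58979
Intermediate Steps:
(311116 - 94722)/(√(138043 + (-7 + 105)²) + O) = (311116 - 94722)/(√(138043 + (-7 + 105)²) - 367283) = 216394/(√(138043 + 98²) - 367283) = 216394/(√(138043 + 9604) - 367283) = 216394/(√147647 - 367283) = 216394/(-367283 + √147647)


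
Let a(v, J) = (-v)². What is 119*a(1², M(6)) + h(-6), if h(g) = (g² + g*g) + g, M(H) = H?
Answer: 185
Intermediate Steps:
a(v, J) = v²
h(g) = g + 2*g² (h(g) = (g² + g²) + g = 2*g² + g = g + 2*g²)
119*a(1², M(6)) + h(-6) = 119*(1²)² - 6*(1 + 2*(-6)) = 119*1² - 6*(1 - 12) = 119*1 - 6*(-11) = 119 + 66 = 185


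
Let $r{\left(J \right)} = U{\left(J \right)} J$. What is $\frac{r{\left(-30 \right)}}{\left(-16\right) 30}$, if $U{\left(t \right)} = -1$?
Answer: $- \frac{1}{16} \approx -0.0625$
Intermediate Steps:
$r{\left(J \right)} = - J$
$\frac{r{\left(-30 \right)}}{\left(-16\right) 30} = \frac{\left(-1\right) \left(-30\right)}{\left(-16\right) 30} = \frac{30}{-480} = 30 \left(- \frac{1}{480}\right) = - \frac{1}{16}$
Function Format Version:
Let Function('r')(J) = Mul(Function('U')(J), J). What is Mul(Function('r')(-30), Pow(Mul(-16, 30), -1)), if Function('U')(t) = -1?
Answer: Rational(-1, 16) ≈ -0.062500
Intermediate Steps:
Function('r')(J) = Mul(-1, J)
Mul(Function('r')(-30), Pow(Mul(-16, 30), -1)) = Mul(Mul(-1, -30), Pow(Mul(-16, 30), -1)) = Mul(30, Pow(-480, -1)) = Mul(30, Rational(-1, 480)) = Rational(-1, 16)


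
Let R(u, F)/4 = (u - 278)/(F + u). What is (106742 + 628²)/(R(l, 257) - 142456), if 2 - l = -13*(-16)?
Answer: -12778713/3633596 ≈ -3.5168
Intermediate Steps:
l = -206 (l = 2 - (-13)*(-16) = 2 - 1*208 = 2 - 208 = -206)
R(u, F) = 4*(-278 + u)/(F + u) (R(u, F) = 4*((u - 278)/(F + u)) = 4*((-278 + u)/(F + u)) = 4*(-278 + u)/(F + u))
(106742 + 628²)/(R(l, 257) - 142456) = (106742 + 628²)/(4*(-278 - 206)/(257 - 206) - 142456) = (106742 + 394384)/(4*(-484)/51 - 142456) = 501126/(4*(1/51)*(-484) - 142456) = 501126/(-1936/51 - 142456) = 501126/(-7267192/51) = 501126*(-51/7267192) = -12778713/3633596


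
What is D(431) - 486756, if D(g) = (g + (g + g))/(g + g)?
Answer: -973509/2 ≈ -4.8675e+5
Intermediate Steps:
D(g) = 3/2 (D(g) = (g + 2*g)/((2*g)) = (3*g)*(1/(2*g)) = 3/2)
D(431) - 486756 = 3/2 - 486756 = -973509/2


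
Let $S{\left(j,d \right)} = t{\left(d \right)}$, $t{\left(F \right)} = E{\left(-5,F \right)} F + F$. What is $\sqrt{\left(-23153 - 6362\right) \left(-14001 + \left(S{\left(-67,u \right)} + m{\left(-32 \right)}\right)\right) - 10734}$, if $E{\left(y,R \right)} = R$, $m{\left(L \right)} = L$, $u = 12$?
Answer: $\sqrt{409568921} \approx 20238.0$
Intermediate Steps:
$t{\left(F \right)} = F + F^{2}$ ($t{\left(F \right)} = F F + F = F^{2} + F = F + F^{2}$)
$S{\left(j,d \right)} = d \left(1 + d\right)$
$\sqrt{\left(-23153 - 6362\right) \left(-14001 + \left(S{\left(-67,u \right)} + m{\left(-32 \right)}\right)\right) - 10734} = \sqrt{\left(-23153 - 6362\right) \left(-14001 - \left(32 - 12 \left(1 + 12\right)\right)\right) - 10734} = \sqrt{- 29515 \left(-14001 + \left(12 \cdot 13 - 32\right)\right) - 10734} = \sqrt{- 29515 \left(-14001 + \left(156 - 32\right)\right) - 10734} = \sqrt{- 29515 \left(-14001 + 124\right) - 10734} = \sqrt{\left(-29515\right) \left(-13877\right) - 10734} = \sqrt{409579655 - 10734} = \sqrt{409568921}$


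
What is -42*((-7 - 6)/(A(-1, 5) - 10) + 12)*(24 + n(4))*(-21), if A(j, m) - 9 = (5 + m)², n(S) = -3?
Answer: 2418150/11 ≈ 2.1983e+5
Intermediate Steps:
A(j, m) = 9 + (5 + m)²
-42*((-7 - 6)/(A(-1, 5) - 10) + 12)*(24 + n(4))*(-21) = -42*((-7 - 6)/((9 + (5 + 5)²) - 10) + 12)*(24 - 3)*(-21) = -42*(-13/((9 + 10²) - 10) + 12)*21*(-21) = -42*(-13/((9 + 100) - 10) + 12)*21*(-21) = -42*(-13/(109 - 10) + 12)*21*(-21) = -42*(-13/99 + 12)*21*(-21) = -16450*21/33*(-21) = -42*8225/33*(-21) = -115150/11*(-21) = 2418150/11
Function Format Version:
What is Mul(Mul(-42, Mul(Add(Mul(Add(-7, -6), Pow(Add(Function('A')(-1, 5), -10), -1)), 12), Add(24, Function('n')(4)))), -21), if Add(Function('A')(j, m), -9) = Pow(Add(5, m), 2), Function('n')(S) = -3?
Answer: Rational(2418150, 11) ≈ 2.1983e+5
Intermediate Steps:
Function('A')(j, m) = Add(9, Pow(Add(5, m), 2))
Mul(Mul(-42, Mul(Add(Mul(Add(-7, -6), Pow(Add(Function('A')(-1, 5), -10), -1)), 12), Add(24, Function('n')(4)))), -21) = Mul(Mul(-42, Mul(Add(Mul(Add(-7, -6), Pow(Add(Add(9, Pow(Add(5, 5), 2)), -10), -1)), 12), Add(24, -3))), -21) = Mul(Mul(-42, Mul(Add(Mul(-13, Pow(Add(Add(9, Pow(10, 2)), -10), -1)), 12), 21)), -21) = Mul(Mul(-42, Mul(Add(Mul(-13, Pow(Add(Add(9, 100), -10), -1)), 12), 21)), -21) = Mul(Mul(-42, Mul(Add(Mul(-13, Pow(Add(109, -10), -1)), 12), 21)), -21) = Mul(Mul(-42, Mul(Add(Mul(-13, Pow(99, -1)), 12), 21)), -21) = Mul(Mul(-42, Mul(Add(Mul(-13, Rational(1, 99)), 12), 21)), -21) = Mul(Mul(-42, Mul(Add(Rational(-13, 99), 12), 21)), -21) = Mul(Mul(-42, Mul(Rational(1175, 99), 21)), -21) = Mul(Mul(-42, Rational(8225, 33)), -21) = Mul(Rational(-115150, 11), -21) = Rational(2418150, 11)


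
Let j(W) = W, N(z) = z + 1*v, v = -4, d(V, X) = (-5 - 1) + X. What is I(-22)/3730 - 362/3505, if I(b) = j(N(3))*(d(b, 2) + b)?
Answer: -125913/1307365 ≈ -0.096310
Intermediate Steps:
d(V, X) = -6 + X
N(z) = -4 + z (N(z) = z + 1*(-4) = z - 4 = -4 + z)
I(b) = 4 - b (I(b) = (-4 + 3)*((-6 + 2) + b) = -(-4 + b) = 4 - b)
I(-22)/3730 - 362/3505 = (4 - 1*(-22))/3730 - 362/3505 = (4 + 22)*(1/3730) - 362*1/3505 = 26*(1/3730) - 362/3505 = 13/1865 - 362/3505 = -125913/1307365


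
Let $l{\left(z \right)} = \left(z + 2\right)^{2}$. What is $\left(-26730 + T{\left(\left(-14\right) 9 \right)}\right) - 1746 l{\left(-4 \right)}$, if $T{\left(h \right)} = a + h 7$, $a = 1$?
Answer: $-34595$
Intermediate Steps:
$T{\left(h \right)} = 1 + 7 h$ ($T{\left(h \right)} = 1 + h 7 = 1 + 7 h$)
$l{\left(z \right)} = \left(2 + z\right)^{2}$
$\left(-26730 + T{\left(\left(-14\right) 9 \right)}\right) - 1746 l{\left(-4 \right)} = \left(-26730 + \left(1 + 7 \left(\left(-14\right) 9\right)\right)\right) - 1746 \left(2 - 4\right)^{2} = \left(-26730 + \left(1 + 7 \left(-126\right)\right)\right) - 1746 \left(-2\right)^{2} = \left(-26730 + \left(1 - 882\right)\right) - 6984 = \left(-26730 - 881\right) - 6984 = -27611 - 6984 = -34595$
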